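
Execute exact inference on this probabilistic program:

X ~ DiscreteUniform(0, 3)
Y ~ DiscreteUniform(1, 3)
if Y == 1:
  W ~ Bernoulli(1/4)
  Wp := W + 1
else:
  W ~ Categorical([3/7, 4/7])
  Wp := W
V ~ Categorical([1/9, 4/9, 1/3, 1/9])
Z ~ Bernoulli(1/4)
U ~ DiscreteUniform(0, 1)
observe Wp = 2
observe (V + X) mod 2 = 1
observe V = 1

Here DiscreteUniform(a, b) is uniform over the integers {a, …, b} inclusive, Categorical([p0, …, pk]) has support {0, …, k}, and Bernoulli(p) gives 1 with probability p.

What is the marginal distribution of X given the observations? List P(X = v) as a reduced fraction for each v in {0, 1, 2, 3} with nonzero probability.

P(X=0) = 1/2, P(X=2) = 1/2

Enumerate traces; 8 have nonzero weight after conditioning:
  (X=0, Y=1, W=1, V=1, Z=0, U=0) weight 1/288
  (X=0, Y=1, W=1, V=1, Z=0, U=1) weight 1/288
  (X=0, Y=1, W=1, V=1, Z=1, U=0) weight 1/864
  (X=0, Y=1, W=1, V=1, Z=1, U=1) weight 1/864
  (X=2, Y=1, W=1, V=1, Z=0, U=0) weight 1/288
  (X=2, Y=1, W=1, V=1, Z=0, U=1) weight 1/288
  (X=2, Y=1, W=1, V=1, Z=1, U=0) weight 1/864
  (X=2, Y=1, W=1, V=1, Z=1, U=1) weight 1/864
Group by X:
  weight(X=0) = 1/108
  weight(X=2) = 1/108
Total weight = 1/108 + 1/108 = 1/54
P(X=0 | obs) = 1/108 / 1/54 = 1/2
P(X=2 | obs) = 1/108 / 1/54 = 1/2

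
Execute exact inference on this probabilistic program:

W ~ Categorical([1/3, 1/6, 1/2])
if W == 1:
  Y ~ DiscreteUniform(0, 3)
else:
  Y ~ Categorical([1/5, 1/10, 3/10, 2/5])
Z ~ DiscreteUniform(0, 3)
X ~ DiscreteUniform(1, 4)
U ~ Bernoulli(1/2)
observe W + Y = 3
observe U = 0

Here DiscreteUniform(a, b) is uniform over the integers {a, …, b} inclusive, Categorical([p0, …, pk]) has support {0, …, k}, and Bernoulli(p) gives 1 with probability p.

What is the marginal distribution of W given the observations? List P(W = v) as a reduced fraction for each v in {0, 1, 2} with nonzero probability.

Enumerate traces; 48 have nonzero weight after conditioning:
  (W=0, Y=3, Z=0, X=1, U=0) weight 1/240
  (W=0, Y=3, Z=0, X=2, U=0) weight 1/240
  (W=0, Y=3, Z=0, X=3, U=0) weight 1/240
  (W=0, Y=3, Z=0, X=4, U=0) weight 1/240
  (W=0, Y=3, Z=1, X=1, U=0) weight 1/240
  (W=0, Y=3, Z=1, X=2, U=0) weight 1/240
  (W=0, Y=3, Z=1, X=3, U=0) weight 1/240
  (W=0, Y=3, Z=1, X=4, U=0) weight 1/240
  (W=1, Y=2, Z=0, X=1, U=0) weight 1/768
  (W=2, Y=1, Z=0, X=1, U=0) weight 1/640
  … 38 more
Group by W:
  weight(W=0) = 1/15
  weight(W=1) = 1/48
  weight(W=2) = 1/40
Total weight = 1/15 + 1/48 + 1/40 = 9/80
P(W=0 | obs) = 1/15 / 9/80 = 16/27
P(W=1 | obs) = 1/48 / 9/80 = 5/27
P(W=2 | obs) = 1/40 / 9/80 = 2/9

P(W=0) = 16/27, P(W=1) = 5/27, P(W=2) = 2/9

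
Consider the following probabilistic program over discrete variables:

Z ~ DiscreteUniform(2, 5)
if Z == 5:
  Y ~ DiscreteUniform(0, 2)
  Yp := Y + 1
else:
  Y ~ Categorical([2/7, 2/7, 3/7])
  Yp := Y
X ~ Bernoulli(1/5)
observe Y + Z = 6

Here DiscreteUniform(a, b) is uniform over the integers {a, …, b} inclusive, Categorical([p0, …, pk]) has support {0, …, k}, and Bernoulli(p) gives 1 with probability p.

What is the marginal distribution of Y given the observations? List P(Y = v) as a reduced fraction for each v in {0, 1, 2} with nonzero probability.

Enumerate traces; 4 have nonzero weight after conditioning:
  (Z=4, Y=2, X=0) weight 3/35
  (Z=4, Y=2, X=1) weight 3/140
  (Z=5, Y=1, X=0) weight 1/15
  (Z=5, Y=1, X=1) weight 1/60
Group by Y:
  weight(Y=1) = 1/12
  weight(Y=2) = 3/28
Total weight = 1/12 + 3/28 = 4/21
P(Y=1 | obs) = 1/12 / 4/21 = 7/16
P(Y=2 | obs) = 3/28 / 4/21 = 9/16

P(Y=1) = 7/16, P(Y=2) = 9/16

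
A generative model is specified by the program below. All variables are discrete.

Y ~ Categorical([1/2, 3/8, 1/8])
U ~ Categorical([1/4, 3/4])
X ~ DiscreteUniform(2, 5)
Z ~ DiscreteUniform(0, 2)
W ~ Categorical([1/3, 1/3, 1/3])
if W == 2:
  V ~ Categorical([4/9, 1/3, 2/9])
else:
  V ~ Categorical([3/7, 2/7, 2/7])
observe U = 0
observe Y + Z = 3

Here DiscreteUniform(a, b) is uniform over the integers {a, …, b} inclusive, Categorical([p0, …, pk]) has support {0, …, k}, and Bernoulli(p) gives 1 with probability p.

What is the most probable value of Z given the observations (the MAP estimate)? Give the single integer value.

argmax_v P(Z = v | obs) = 2

Enumerate traces; 72 have nonzero weight after conditioning:
  (Y=1, U=0, X=2, Z=2, W=0, V=0) weight 1/896
  (Y=1, U=0, X=2, Z=2, W=0, V=1) weight 1/1344
  (Y=1, U=0, X=2, Z=2, W=0, V=2) weight 1/1344
  (Y=1, U=0, X=2, Z=2, W=1, V=0) weight 1/896
  (Y=1, U=0, X=2, Z=2, W=1, V=1) weight 1/1344
  (Y=1, U=0, X=2, Z=2, W=1, V=2) weight 1/1344
  (Y=1, U=0, X=2, Z=2, W=2, V=0) weight 1/864
  (Y=1, U=0, X=2, Z=2, W=2, V=1) weight 1/1152
  (Y=2, U=0, X=2, Z=1, W=0, V=0) weight 1/2688
  … 63 more
Group by Z:
  weight(Z=1) = 1/96
  weight(Z=2) = 1/32
Total weight = 1/96 + 1/32 = 1/24
P(Z=1 | obs) = 1/96 / 1/24 = 1/4
P(Z=2 | obs) = 1/32 / 1/24 = 3/4
argmax = 2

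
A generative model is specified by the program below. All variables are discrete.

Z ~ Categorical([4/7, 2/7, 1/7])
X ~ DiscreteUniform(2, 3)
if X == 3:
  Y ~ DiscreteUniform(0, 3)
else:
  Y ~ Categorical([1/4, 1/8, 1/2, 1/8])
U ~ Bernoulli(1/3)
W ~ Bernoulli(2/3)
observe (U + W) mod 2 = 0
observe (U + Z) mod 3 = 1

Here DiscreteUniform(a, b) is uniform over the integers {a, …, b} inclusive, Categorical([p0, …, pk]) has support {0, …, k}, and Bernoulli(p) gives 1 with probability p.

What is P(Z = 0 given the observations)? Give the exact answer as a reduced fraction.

Enumerate traces; 16 have nonzero weight after conditioning:
  (Z=0, X=2, Y=0, U=1, W=1) weight 1/63
  (Z=0, X=2, Y=1, U=1, W=1) weight 1/126
  (Z=0, X=2, Y=2, U=1, W=1) weight 2/63
  (Z=0, X=2, Y=3, U=1, W=1) weight 1/126
  (Z=0, X=3, Y=0, U=1, W=1) weight 1/63
  (Z=0, X=3, Y=1, U=1, W=1) weight 1/63
  (Z=0, X=3, Y=2, U=1, W=1) weight 1/63
  (Z=0, X=3, Y=3, U=1, W=1) weight 1/63
  (Z=1, X=2, Y=0, U=0, W=0) weight 1/126
  … 7 more
Group by Z:
  weight(Z=0) = 8/63
  weight(Z=1) = 4/63
Total weight = 8/63 + 4/63 = 4/21
P(Z=0 | obs) = 8/63 / 4/21 = 2/3
P(Z=1 | obs) = 4/63 / 4/21 = 1/3

P(Z = 0 | obs) = 2/3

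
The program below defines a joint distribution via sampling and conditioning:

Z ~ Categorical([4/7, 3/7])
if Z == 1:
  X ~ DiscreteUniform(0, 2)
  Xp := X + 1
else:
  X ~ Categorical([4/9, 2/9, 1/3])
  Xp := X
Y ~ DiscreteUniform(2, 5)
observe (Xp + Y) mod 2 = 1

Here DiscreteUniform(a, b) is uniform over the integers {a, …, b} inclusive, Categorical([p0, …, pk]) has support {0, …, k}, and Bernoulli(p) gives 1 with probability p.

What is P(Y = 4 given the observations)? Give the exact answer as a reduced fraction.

P(Y = 4 | obs) = 13/63

Enumerate traces; 12 have nonzero weight after conditioning:
  (Z=0, X=0, Y=3) weight 4/63
  (Z=0, X=0, Y=5) weight 4/63
  (Z=0, X=1, Y=2) weight 2/63
  (Z=0, X=1, Y=4) weight 2/63
  (Z=0, X=2, Y=3) weight 1/21
  (Z=0, X=2, Y=5) weight 1/21
  (Z=1, X=0, Y=2) weight 1/28
  (Z=1, X=0, Y=4) weight 1/28
  … 4 more
Group by Y:
  weight(Y=2) = 13/126
  weight(Y=3) = 37/252
  weight(Y=4) = 13/126
  weight(Y=5) = 37/252
Total weight = 13/126 + 37/252 + 13/126 + 37/252 = 1/2
P(Y=2 | obs) = 13/126 / 1/2 = 13/63
P(Y=3 | obs) = 37/252 / 1/2 = 37/126
P(Y=4 | obs) = 13/126 / 1/2 = 13/63
P(Y=5 | obs) = 37/252 / 1/2 = 37/126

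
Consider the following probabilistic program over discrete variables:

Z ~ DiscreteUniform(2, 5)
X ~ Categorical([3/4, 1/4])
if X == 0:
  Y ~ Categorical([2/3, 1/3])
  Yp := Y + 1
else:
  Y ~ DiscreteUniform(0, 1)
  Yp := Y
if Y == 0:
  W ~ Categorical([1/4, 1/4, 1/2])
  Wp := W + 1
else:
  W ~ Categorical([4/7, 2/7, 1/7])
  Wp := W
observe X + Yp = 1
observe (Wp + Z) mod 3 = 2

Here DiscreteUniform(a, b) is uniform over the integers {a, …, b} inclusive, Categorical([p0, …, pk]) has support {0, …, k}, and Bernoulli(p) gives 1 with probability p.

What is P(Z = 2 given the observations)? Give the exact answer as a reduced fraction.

Enumerate traces; 8 have nonzero weight after conditioning:
  (Z=2, X=0, Y=0, W=2) weight 1/16
  (Z=2, X=1, Y=0, W=2) weight 1/64
  (Z=3, X=0, Y=0, W=1) weight 1/32
  (Z=3, X=1, Y=0, W=1) weight 1/128
  (Z=4, X=0, Y=0, W=0) weight 1/32
  (Z=4, X=1, Y=0, W=0) weight 1/128
  (Z=5, X=0, Y=0, W=2) weight 1/16
  (Z=5, X=1, Y=0, W=2) weight 1/64
Group by Z:
  weight(Z=2) = 5/64
  weight(Z=3) = 5/128
  weight(Z=4) = 5/128
  weight(Z=5) = 5/64
Total weight = 5/64 + 5/128 + 5/128 + 5/64 = 15/64
P(Z=2 | obs) = 5/64 / 15/64 = 1/3
P(Z=3 | obs) = 5/128 / 15/64 = 1/6
P(Z=4 | obs) = 5/128 / 15/64 = 1/6
P(Z=5 | obs) = 5/64 / 15/64 = 1/3

P(Z = 2 | obs) = 1/3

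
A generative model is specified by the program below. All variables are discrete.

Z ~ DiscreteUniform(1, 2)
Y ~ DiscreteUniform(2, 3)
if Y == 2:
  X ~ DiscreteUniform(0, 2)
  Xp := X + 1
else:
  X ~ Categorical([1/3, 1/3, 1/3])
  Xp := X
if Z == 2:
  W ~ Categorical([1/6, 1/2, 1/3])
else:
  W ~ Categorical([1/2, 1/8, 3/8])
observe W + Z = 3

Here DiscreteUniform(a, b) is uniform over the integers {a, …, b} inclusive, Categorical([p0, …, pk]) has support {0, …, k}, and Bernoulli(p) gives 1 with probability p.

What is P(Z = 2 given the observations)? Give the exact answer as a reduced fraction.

Enumerate traces; 12 have nonzero weight after conditioning:
  (Z=1, Y=2, X=0, W=2) weight 1/32
  (Z=1, Y=2, X=1, W=2) weight 1/32
  (Z=1, Y=2, X=2, W=2) weight 1/32
  (Z=1, Y=3, X=0, W=2) weight 1/32
  (Z=1, Y=3, X=1, W=2) weight 1/32
  (Z=1, Y=3, X=2, W=2) weight 1/32
  (Z=2, Y=2, X=0, W=1) weight 1/24
  (Z=2, Y=2, X=1, W=1) weight 1/24
  … 4 more
Group by Z:
  weight(Z=1) = 3/16
  weight(Z=2) = 1/4
Total weight = 3/16 + 1/4 = 7/16
P(Z=1 | obs) = 3/16 / 7/16 = 3/7
P(Z=2 | obs) = 1/4 / 7/16 = 4/7

P(Z = 2 | obs) = 4/7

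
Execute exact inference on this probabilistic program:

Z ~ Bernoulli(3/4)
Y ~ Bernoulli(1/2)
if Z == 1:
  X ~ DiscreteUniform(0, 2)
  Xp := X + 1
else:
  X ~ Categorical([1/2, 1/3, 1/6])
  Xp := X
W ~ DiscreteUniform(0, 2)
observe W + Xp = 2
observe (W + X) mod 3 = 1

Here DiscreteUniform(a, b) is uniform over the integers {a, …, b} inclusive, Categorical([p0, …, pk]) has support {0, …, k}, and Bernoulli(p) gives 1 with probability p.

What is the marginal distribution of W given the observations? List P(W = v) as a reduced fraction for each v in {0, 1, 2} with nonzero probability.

P(W=0) = 1/2, P(W=1) = 1/2

Enumerate traces; 4 have nonzero weight after conditioning:
  (Z=1, Y=0, X=0, W=1) weight 1/24
  (Z=1, Y=0, X=1, W=0) weight 1/24
  (Z=1, Y=1, X=0, W=1) weight 1/24
  (Z=1, Y=1, X=1, W=0) weight 1/24
Group by W:
  weight(W=0) = 1/12
  weight(W=1) = 1/12
Total weight = 1/12 + 1/12 = 1/6
P(W=0 | obs) = 1/12 / 1/6 = 1/2
P(W=1 | obs) = 1/12 / 1/6 = 1/2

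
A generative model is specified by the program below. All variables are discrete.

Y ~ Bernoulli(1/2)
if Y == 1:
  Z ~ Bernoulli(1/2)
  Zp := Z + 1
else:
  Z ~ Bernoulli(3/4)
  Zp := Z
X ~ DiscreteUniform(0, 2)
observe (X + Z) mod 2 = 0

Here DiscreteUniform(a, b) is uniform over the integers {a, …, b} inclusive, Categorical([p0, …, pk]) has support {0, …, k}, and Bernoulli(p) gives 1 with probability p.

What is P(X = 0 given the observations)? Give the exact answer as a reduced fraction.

Enumerate traces; 6 have nonzero weight after conditioning:
  (Y=0, Z=0, X=0) weight 1/24
  (Y=0, Z=0, X=2) weight 1/24
  (Y=0, Z=1, X=1) weight 1/8
  (Y=1, Z=0, X=0) weight 1/12
  (Y=1, Z=0, X=2) weight 1/12
  (Y=1, Z=1, X=1) weight 1/12
Group by X:
  weight(X=0) = 1/8
  weight(X=1) = 5/24
  weight(X=2) = 1/8
Total weight = 1/8 + 5/24 + 1/8 = 11/24
P(X=0 | obs) = 1/8 / 11/24 = 3/11
P(X=1 | obs) = 5/24 / 11/24 = 5/11
P(X=2 | obs) = 1/8 / 11/24 = 3/11

P(X = 0 | obs) = 3/11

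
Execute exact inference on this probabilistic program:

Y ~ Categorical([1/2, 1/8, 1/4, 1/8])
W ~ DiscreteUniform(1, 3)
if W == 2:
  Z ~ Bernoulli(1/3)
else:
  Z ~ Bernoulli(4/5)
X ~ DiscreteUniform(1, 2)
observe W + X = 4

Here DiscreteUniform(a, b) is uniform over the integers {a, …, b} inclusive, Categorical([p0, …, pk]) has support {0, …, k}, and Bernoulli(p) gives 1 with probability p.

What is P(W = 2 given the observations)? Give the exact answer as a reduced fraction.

P(W = 2 | obs) = 1/2

Enumerate traces; 16 have nonzero weight after conditioning:
  (Y=0, W=2, Z=0, X=2) weight 1/18
  (Y=0, W=2, Z=1, X=2) weight 1/36
  (Y=0, W=3, Z=0, X=1) weight 1/60
  (Y=0, W=3, Z=1, X=1) weight 1/15
  (Y=1, W=2, Z=0, X=2) weight 1/72
  (Y=1, W=2, Z=1, X=2) weight 1/144
  (Y=1, W=3, Z=0, X=1) weight 1/240
  (Y=1, W=3, Z=1, X=1) weight 1/60
  … 8 more
Group by W:
  weight(W=2) = 1/6
  weight(W=3) = 1/6
Total weight = 1/6 + 1/6 = 1/3
P(W=2 | obs) = 1/6 / 1/3 = 1/2
P(W=3 | obs) = 1/6 / 1/3 = 1/2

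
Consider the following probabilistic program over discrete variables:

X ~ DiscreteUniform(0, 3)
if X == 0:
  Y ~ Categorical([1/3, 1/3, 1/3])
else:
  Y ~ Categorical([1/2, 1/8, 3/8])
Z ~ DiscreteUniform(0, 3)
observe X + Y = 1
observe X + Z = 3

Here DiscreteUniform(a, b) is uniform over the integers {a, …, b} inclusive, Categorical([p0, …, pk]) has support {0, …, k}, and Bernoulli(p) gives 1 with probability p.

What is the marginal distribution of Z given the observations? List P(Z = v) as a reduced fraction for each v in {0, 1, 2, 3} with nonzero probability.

Enumerate traces; 2 have nonzero weight after conditioning:
  (X=0, Y=1, Z=3) weight 1/48
  (X=1, Y=0, Z=2) weight 1/32
Group by Z:
  weight(Z=2) = 1/32
  weight(Z=3) = 1/48
Total weight = 1/32 + 1/48 = 5/96
P(Z=2 | obs) = 1/32 / 5/96 = 3/5
P(Z=3 | obs) = 1/48 / 5/96 = 2/5

P(Z=2) = 3/5, P(Z=3) = 2/5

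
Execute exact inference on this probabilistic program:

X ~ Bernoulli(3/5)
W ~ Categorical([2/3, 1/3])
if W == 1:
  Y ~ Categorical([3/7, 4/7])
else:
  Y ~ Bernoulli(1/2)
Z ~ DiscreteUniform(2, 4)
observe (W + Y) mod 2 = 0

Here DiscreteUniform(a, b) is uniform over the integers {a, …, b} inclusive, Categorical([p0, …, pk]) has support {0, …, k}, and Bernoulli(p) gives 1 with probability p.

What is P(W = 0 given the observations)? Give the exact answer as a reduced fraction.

Enumerate traces; 12 have nonzero weight after conditioning:
  (X=0, W=0, Y=0, Z=2) weight 2/45
  (X=0, W=0, Y=0, Z=3) weight 2/45
  (X=0, W=0, Y=0, Z=4) weight 2/45
  (X=0, W=1, Y=1, Z=2) weight 8/315
  (X=0, W=1, Y=1, Z=3) weight 8/315
  (X=0, W=1, Y=1, Z=4) weight 8/315
  (X=1, W=0, Y=0, Z=2) weight 1/15
  (X=1, W=0, Y=0, Z=3) weight 1/15
  … 4 more
Group by W:
  weight(W=0) = 1/3
  weight(W=1) = 4/21
Total weight = 1/3 + 4/21 = 11/21
P(W=0 | obs) = 1/3 / 11/21 = 7/11
P(W=1 | obs) = 4/21 / 11/21 = 4/11

P(W = 0 | obs) = 7/11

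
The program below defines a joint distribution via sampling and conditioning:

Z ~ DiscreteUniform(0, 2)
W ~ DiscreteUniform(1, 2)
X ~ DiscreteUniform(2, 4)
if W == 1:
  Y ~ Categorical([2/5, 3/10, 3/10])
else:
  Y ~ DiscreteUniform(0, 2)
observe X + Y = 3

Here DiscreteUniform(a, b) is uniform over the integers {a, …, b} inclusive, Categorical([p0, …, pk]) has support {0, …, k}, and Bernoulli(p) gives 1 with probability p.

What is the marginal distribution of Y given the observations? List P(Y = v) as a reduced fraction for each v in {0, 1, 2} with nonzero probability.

Enumerate traces; 12 have nonzero weight after conditioning:
  (Z=0, W=1, X=2, Y=1) weight 1/60
  (Z=0, W=1, X=3, Y=0) weight 1/45
  (Z=0, W=2, X=2, Y=1) weight 1/54
  (Z=0, W=2, X=3, Y=0) weight 1/54
  (Z=1, W=1, X=2, Y=1) weight 1/60
  (Z=1, W=1, X=3, Y=0) weight 1/45
  (Z=1, W=2, X=2, Y=1) weight 1/54
  (Z=1, W=2, X=3, Y=0) weight 1/54
  … 4 more
Group by Y:
  weight(Y=0) = 11/90
  weight(Y=1) = 19/180
Total weight = 11/90 + 19/180 = 41/180
P(Y=0 | obs) = 11/90 / 41/180 = 22/41
P(Y=1 | obs) = 19/180 / 41/180 = 19/41

P(Y=0) = 22/41, P(Y=1) = 19/41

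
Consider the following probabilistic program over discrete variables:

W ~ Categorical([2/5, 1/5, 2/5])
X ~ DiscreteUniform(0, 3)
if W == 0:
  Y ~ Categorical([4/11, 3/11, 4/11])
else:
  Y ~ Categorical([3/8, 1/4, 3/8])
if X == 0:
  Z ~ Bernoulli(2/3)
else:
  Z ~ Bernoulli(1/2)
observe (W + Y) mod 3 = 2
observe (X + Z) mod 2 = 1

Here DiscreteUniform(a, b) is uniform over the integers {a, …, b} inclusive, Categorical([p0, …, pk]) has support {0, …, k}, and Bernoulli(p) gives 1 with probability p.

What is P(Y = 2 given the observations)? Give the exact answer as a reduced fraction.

Enumerate traces; 12 have nonzero weight after conditioning:
  (W=0, X=0, Y=2, Z=1) weight 4/165
  (W=0, X=1, Y=2, Z=0) weight 1/55
  (W=0, X=2, Y=2, Z=1) weight 1/55
  (W=0, X=3, Y=2, Z=0) weight 1/55
  (W=1, X=0, Y=1, Z=1) weight 1/120
  (W=1, X=1, Y=1, Z=0) weight 1/160
  (W=1, X=2, Y=1, Z=1) weight 1/160
  (W=1, X=3, Y=1, Z=0) weight 1/160
  (W=2, X=0, Y=0, Z=1) weight 1/40
  … 3 more
Group by Y:
  weight(Y=0) = 13/160
  weight(Y=1) = 13/480
  weight(Y=2) = 13/165
Total weight = 13/160 + 13/480 + 13/165 = 247/1320
P(Y=0 | obs) = 13/160 / 247/1320 = 33/76
P(Y=1 | obs) = 13/480 / 247/1320 = 11/76
P(Y=2 | obs) = 13/165 / 247/1320 = 8/19

P(Y = 2 | obs) = 8/19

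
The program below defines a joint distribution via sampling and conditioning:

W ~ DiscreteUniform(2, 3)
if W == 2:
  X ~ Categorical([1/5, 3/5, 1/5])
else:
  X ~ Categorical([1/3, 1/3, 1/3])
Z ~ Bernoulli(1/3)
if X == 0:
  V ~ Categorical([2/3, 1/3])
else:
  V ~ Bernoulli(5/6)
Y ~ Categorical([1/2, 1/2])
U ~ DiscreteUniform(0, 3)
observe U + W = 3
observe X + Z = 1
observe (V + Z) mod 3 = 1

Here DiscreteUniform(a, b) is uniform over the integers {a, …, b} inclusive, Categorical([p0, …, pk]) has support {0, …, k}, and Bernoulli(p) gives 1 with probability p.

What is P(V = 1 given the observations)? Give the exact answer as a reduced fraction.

Enumerate traces; 8 have nonzero weight after conditioning:
  (W=2, X=0, Z=1, V=0, Y=0, U=1) weight 1/360
  (W=2, X=0, Z=1, V=0, Y=1, U=1) weight 1/360
  (W=2, X=1, Z=0, V=1, Y=0, U=1) weight 1/48
  (W=2, X=1, Z=0, V=1, Y=1, U=1) weight 1/48
  (W=3, X=0, Z=1, V=0, Y=0, U=0) weight 1/216
  (W=3, X=0, Z=1, V=0, Y=1, U=0) weight 1/216
  (W=3, X=1, Z=0, V=1, Y=0, U=0) weight 5/432
  (W=3, X=1, Z=0, V=1, Y=1, U=0) weight 5/432
Group by V:
  weight(V=0) = 2/135
  weight(V=1) = 7/108
Total weight = 2/135 + 7/108 = 43/540
P(V=0 | obs) = 2/135 / 43/540 = 8/43
P(V=1 | obs) = 7/108 / 43/540 = 35/43

P(V = 1 | obs) = 35/43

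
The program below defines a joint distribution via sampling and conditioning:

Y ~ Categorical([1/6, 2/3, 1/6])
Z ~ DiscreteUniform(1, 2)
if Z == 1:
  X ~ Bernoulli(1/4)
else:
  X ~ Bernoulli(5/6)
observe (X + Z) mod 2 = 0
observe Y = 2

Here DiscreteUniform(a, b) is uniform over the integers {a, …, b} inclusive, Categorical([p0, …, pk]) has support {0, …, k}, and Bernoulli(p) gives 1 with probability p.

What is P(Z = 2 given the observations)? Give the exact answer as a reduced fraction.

P(Z = 2 | obs) = 2/5

Enumerate traces; 2 have nonzero weight after conditioning:
  (Y=2, Z=1, X=1) weight 1/48
  (Y=2, Z=2, X=0) weight 1/72
Group by Z:
  weight(Z=1) = 1/48
  weight(Z=2) = 1/72
Total weight = 1/48 + 1/72 = 5/144
P(Z=1 | obs) = 1/48 / 5/144 = 3/5
P(Z=2 | obs) = 1/72 / 5/144 = 2/5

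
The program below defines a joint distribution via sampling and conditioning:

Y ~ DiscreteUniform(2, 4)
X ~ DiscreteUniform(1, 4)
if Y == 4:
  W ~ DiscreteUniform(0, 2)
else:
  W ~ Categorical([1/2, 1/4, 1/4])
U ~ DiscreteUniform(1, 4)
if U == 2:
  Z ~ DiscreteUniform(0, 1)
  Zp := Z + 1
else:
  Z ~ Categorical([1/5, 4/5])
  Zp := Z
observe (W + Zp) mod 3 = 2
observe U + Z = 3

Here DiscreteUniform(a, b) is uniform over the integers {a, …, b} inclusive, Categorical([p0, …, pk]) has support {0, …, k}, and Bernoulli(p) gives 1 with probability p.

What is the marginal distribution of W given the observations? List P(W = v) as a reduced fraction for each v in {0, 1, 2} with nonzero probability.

Enumerate traces; 24 have nonzero weight after conditioning:
  (Y=2, X=1, W=0, U=2, Z=1) weight 1/192
  (Y=2, X=1, W=2, U=3, Z=0) weight 1/960
  (Y=2, X=2, W=0, U=2, Z=1) weight 1/192
  (Y=2, X=2, W=2, U=3, Z=0) weight 1/960
  (Y=2, X=3, W=0, U=2, Z=1) weight 1/192
  (Y=2, X=3, W=2, U=3, Z=0) weight 1/960
  (Y=2, X=4, W=0, U=2, Z=1) weight 1/192
  (Y=2, X=4, W=2, U=3, Z=0) weight 1/960
  … 16 more
Group by W:
  weight(W=0) = 1/18
  weight(W=2) = 1/72
Total weight = 1/18 + 1/72 = 5/72
P(W=0 | obs) = 1/18 / 5/72 = 4/5
P(W=2 | obs) = 1/72 / 5/72 = 1/5

P(W=0) = 4/5, P(W=2) = 1/5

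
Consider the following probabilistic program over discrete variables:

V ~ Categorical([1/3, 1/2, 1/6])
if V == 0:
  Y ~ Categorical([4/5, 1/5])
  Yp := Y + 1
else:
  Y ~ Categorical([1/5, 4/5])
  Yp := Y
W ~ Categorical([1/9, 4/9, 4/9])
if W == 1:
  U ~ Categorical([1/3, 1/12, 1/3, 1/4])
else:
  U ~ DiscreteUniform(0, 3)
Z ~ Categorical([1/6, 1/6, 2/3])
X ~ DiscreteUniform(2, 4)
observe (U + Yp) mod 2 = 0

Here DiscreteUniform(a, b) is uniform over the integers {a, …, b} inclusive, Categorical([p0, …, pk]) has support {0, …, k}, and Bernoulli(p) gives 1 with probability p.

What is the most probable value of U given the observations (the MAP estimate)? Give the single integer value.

Enumerate traces; 324 have nonzero weight after conditioning:
  (V=0, Y=0, W=0, U=1, Z=0, X=2) weight 1/2430
  (V=0, Y=0, W=0, U=1, Z=0, X=3) weight 1/2430
  (V=0, Y=0, W=0, U=1, Z=0, X=4) weight 1/2430
  (V=0, Y=0, W=0, U=1, Z=1, X=2) weight 1/2430
  (V=0, Y=0, W=0, U=1, Z=1, X=3) weight 1/2430
  (V=0, Y=0, W=0, U=1, Z=1, X=4) weight 1/2430
  (V=0, Y=0, W=0, U=1, Z=2, X=2) weight 2/1215
  (V=0, Y=0, W=0, U=1, Z=2, X=3) weight 2/1215
  (V=0, Y=0, W=0, U=3, Z=0, X=2) weight 1/2430
  (V=0, Y=1, W=0, U=0, Z=0, X=2) weight 1/9720
  … 314 more
Group by U:
  weight(U=0) = 31/540
  weight(U=1) = 19/135
  weight(U=2) = 31/540
  weight(U=3) = 1/5
Total weight = 31/540 + 19/135 + 31/540 + 1/5 = 41/90
P(U=0 | obs) = 31/540 / 41/90 = 31/246
P(U=1 | obs) = 19/135 / 41/90 = 38/123
P(U=2 | obs) = 31/540 / 41/90 = 31/246
P(U=3 | obs) = 1/5 / 41/90 = 18/41
argmax = 3

argmax_v P(U = v | obs) = 3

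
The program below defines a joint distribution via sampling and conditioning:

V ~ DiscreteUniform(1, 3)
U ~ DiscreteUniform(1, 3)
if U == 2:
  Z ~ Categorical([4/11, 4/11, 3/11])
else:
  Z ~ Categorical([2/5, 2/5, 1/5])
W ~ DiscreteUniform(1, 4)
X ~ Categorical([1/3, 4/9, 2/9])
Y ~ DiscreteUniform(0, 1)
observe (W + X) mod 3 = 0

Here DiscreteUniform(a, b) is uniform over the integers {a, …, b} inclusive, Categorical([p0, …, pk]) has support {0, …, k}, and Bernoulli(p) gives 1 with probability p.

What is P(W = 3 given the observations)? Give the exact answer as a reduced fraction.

P(W = 3 | obs) = 3/11

Enumerate traces; 216 have nonzero weight after conditioning:
  (V=1, U=1, Z=0, W=1, X=2, Y=0) weight 1/810
  (V=1, U=1, Z=0, W=1, X=2, Y=1) weight 1/810
  (V=1, U=1, Z=0, W=2, X=1, Y=0) weight 1/405
  (V=1, U=1, Z=0, W=2, X=1, Y=1) weight 1/405
  (V=1, U=1, Z=0, W=3, X=0, Y=0) weight 1/540
  (V=1, U=1, Z=0, W=3, X=0, Y=1) weight 1/540
  (V=1, U=1, Z=0, W=4, X=2, Y=0) weight 1/810
  (V=1, U=1, Z=0, W=4, X=2, Y=1) weight 1/810
  … 208 more
Group by W:
  weight(W=1) = 1/18
  weight(W=2) = 1/9
  weight(W=3) = 1/12
  weight(W=4) = 1/18
Total weight = 1/18 + 1/9 + 1/12 + 1/18 = 11/36
P(W=1 | obs) = 1/18 / 11/36 = 2/11
P(W=2 | obs) = 1/9 / 11/36 = 4/11
P(W=3 | obs) = 1/12 / 11/36 = 3/11
P(W=4 | obs) = 1/18 / 11/36 = 2/11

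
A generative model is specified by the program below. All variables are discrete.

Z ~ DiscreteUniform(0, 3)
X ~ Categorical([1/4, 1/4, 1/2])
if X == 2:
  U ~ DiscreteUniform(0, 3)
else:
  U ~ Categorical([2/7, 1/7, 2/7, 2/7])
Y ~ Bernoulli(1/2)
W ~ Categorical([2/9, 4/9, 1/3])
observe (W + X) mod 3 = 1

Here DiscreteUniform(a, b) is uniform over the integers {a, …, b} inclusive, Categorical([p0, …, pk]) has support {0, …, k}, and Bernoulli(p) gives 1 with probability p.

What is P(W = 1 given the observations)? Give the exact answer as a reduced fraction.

P(W = 1 | obs) = 1/3

Enumerate traces; 96 have nonzero weight after conditioning:
  (Z=0, X=0, U=0, Y=0, W=1) weight 1/252
  (Z=0, X=0, U=0, Y=1, W=1) weight 1/252
  (Z=0, X=0, U=1, Y=0, W=1) weight 1/504
  (Z=0, X=0, U=1, Y=1, W=1) weight 1/504
  (Z=0, X=0, U=2, Y=0, W=1) weight 1/252
  (Z=0, X=0, U=2, Y=1, W=1) weight 1/252
  (Z=0, X=0, U=3, Y=0, W=1) weight 1/252
  (Z=0, X=0, U=3, Y=1, W=1) weight 1/252
  (Z=0, X=1, U=0, Y=0, W=0) weight 1/504
  (Z=0, X=2, U=0, Y=0, W=2) weight 1/192
  … 86 more
Group by W:
  weight(W=0) = 1/18
  weight(W=1) = 1/9
  weight(W=2) = 1/6
Total weight = 1/18 + 1/9 + 1/6 = 1/3
P(W=0 | obs) = 1/18 / 1/3 = 1/6
P(W=1 | obs) = 1/9 / 1/3 = 1/3
P(W=2 | obs) = 1/6 / 1/3 = 1/2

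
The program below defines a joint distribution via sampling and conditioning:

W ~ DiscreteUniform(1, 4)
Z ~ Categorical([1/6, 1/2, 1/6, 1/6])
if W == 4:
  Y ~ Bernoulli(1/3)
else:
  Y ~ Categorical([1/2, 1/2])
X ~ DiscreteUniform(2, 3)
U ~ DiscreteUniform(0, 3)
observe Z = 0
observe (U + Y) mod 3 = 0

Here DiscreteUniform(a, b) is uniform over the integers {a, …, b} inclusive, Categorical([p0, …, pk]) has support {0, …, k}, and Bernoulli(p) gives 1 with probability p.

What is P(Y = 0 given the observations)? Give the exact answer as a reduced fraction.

P(Y = 0 | obs) = 26/37

Enumerate traces; 24 have nonzero weight after conditioning:
  (W=1, Z=0, Y=0, X=2, U=0) weight 1/384
  (W=1, Z=0, Y=0, X=2, U=3) weight 1/384
  (W=1, Z=0, Y=0, X=3, U=0) weight 1/384
  (W=1, Z=0, Y=0, X=3, U=3) weight 1/384
  (W=1, Z=0, Y=1, X=2, U=2) weight 1/384
  (W=1, Z=0, Y=1, X=3, U=2) weight 1/384
  (W=2, Z=0, Y=0, X=2, U=0) weight 1/384
  (W=2, Z=0, Y=0, X=2, U=3) weight 1/384
  … 16 more
Group by Y:
  weight(Y=0) = 13/288
  weight(Y=1) = 11/576
Total weight = 13/288 + 11/576 = 37/576
P(Y=0 | obs) = 13/288 / 37/576 = 26/37
P(Y=1 | obs) = 11/576 / 37/576 = 11/37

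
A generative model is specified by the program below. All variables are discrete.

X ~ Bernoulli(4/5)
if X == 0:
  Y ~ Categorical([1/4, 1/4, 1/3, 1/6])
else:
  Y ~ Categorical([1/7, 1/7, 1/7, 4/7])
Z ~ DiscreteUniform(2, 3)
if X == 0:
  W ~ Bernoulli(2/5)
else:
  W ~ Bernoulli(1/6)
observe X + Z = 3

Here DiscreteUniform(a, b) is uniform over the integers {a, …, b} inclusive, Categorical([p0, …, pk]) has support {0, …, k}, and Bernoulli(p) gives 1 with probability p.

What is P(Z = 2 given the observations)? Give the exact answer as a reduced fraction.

Enumerate traces; 16 have nonzero weight after conditioning:
  (X=0, Y=0, Z=3, W=0) weight 3/200
  (X=0, Y=0, Z=3, W=1) weight 1/100
  (X=0, Y=1, Z=3, W=0) weight 3/200
  (X=0, Y=1, Z=3, W=1) weight 1/100
  (X=0, Y=2, Z=3, W=0) weight 1/50
  (X=0, Y=2, Z=3, W=1) weight 1/75
  (X=0, Y=3, Z=3, W=0) weight 1/100
  (X=0, Y=3, Z=3, W=1) weight 1/150
  (X=1, Y=0, Z=2, W=0) weight 1/21
  … 7 more
Group by Z:
  weight(Z=2) = 2/5
  weight(Z=3) = 1/10
Total weight = 2/5 + 1/10 = 1/2
P(Z=2 | obs) = 2/5 / 1/2 = 4/5
P(Z=3 | obs) = 1/10 / 1/2 = 1/5

P(Z = 2 | obs) = 4/5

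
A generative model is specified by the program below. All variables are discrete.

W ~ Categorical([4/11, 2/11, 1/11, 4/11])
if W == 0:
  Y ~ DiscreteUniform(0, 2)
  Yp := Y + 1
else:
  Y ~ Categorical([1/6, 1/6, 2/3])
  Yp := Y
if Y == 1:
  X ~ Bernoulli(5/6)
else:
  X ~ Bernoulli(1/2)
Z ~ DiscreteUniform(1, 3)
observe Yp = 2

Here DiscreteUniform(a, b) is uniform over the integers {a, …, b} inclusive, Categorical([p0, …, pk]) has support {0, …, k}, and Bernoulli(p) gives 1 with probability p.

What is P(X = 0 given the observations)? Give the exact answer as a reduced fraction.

P(X = 0 | obs) = 23/54

Enumerate traces; 24 have nonzero weight after conditioning:
  (W=0, Y=1, X=0, Z=1) weight 2/297
  (W=0, Y=1, X=0, Z=2) weight 2/297
  (W=0, Y=1, X=0, Z=3) weight 2/297
  (W=0, Y=1, X=1, Z=1) weight 10/297
  (W=0, Y=1, X=1, Z=2) weight 10/297
  (W=0, Y=1, X=1, Z=3) weight 10/297
  (W=1, Y=2, X=0, Z=1) weight 2/99
  (W=1, Y=2, X=0, Z=2) weight 2/99
  … 16 more
Group by X:
  weight(X=0) = 23/99
  weight(X=1) = 31/99
Total weight = 23/99 + 31/99 = 6/11
P(X=0 | obs) = 23/99 / 6/11 = 23/54
P(X=1 | obs) = 31/99 / 6/11 = 31/54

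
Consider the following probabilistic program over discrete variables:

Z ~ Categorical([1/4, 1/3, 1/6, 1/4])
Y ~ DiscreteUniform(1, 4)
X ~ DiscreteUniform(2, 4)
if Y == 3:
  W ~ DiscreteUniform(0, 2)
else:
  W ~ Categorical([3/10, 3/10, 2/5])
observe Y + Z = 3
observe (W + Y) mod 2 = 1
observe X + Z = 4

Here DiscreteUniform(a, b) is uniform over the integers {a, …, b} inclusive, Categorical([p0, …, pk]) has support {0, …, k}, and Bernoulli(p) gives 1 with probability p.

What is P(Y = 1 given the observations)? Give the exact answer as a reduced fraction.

Enumerate traces; 5 have nonzero weight after conditioning:
  (Z=0, Y=3, X=4, W=0) weight 1/144
  (Z=0, Y=3, X=4, W=2) weight 1/144
  (Z=1, Y=2, X=3, W=1) weight 1/120
  (Z=2, Y=1, X=2, W=0) weight 1/240
  (Z=2, Y=1, X=2, W=2) weight 1/180
Group by Y:
  weight(Y=1) = 7/720
  weight(Y=2) = 1/120
  weight(Y=3) = 1/72
Total weight = 7/720 + 1/120 + 1/72 = 23/720
P(Y=1 | obs) = 7/720 / 23/720 = 7/23
P(Y=2 | obs) = 1/120 / 23/720 = 6/23
P(Y=3 | obs) = 1/72 / 23/720 = 10/23

P(Y = 1 | obs) = 7/23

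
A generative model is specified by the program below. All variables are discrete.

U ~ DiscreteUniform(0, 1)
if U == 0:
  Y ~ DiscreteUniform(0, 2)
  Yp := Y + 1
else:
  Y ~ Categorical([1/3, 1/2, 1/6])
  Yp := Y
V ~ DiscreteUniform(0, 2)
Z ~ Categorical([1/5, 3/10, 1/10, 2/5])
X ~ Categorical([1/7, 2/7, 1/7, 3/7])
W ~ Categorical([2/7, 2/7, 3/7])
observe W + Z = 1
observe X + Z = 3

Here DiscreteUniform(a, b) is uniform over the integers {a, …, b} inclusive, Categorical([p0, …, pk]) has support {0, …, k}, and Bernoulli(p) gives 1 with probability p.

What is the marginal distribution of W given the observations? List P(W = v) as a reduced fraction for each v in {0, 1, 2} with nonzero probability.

P(W=0) = 1/3, P(W=1) = 2/3

Enumerate traces; 36 have nonzero weight after conditioning:
  (U=0, Y=0, V=0, Z=0, X=3, W=1) weight 1/735
  (U=0, Y=0, V=0, Z=1, X=2, W=0) weight 1/1470
  (U=0, Y=0, V=1, Z=0, X=3, W=1) weight 1/735
  (U=0, Y=0, V=1, Z=1, X=2, W=0) weight 1/1470
  (U=0, Y=0, V=2, Z=0, X=3, W=1) weight 1/735
  (U=0, Y=0, V=2, Z=1, X=2, W=0) weight 1/1470
  (U=0, Y=1, V=0, Z=0, X=3, W=1) weight 1/735
  (U=0, Y=1, V=0, Z=1, X=2, W=0) weight 1/1470
  … 28 more
Group by W:
  weight(W=0) = 3/245
  weight(W=1) = 6/245
Total weight = 3/245 + 6/245 = 9/245
P(W=0 | obs) = 3/245 / 9/245 = 1/3
P(W=1 | obs) = 6/245 / 9/245 = 2/3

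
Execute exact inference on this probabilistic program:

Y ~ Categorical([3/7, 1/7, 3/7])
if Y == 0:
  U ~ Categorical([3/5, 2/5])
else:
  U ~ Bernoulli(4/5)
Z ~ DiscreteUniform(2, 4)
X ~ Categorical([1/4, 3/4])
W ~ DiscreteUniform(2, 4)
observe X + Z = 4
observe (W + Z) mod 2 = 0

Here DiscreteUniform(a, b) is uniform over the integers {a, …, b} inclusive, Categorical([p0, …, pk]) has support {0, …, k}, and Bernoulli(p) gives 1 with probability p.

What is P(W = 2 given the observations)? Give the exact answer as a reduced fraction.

P(W = 2 | obs) = 1/5

Enumerate traces; 18 have nonzero weight after conditioning:
  (Y=0, U=0, Z=3, X=1, W=3) weight 3/140
  (Y=0, U=0, Z=4, X=0, W=2) weight 1/140
  (Y=0, U=0, Z=4, X=0, W=4) weight 1/140
  (Y=0, U=1, Z=3, X=1, W=3) weight 1/70
  (Y=0, U=1, Z=4, X=0, W=2) weight 1/210
  (Y=0, U=1, Z=4, X=0, W=4) weight 1/210
  (Y=1, U=0, Z=3, X=1, W=3) weight 1/420
  (Y=1, U=0, Z=4, X=0, W=2) weight 1/1260
  … 10 more
Group by W:
  weight(W=2) = 1/36
  weight(W=3) = 1/12
  weight(W=4) = 1/36
Total weight = 1/36 + 1/12 + 1/36 = 5/36
P(W=2 | obs) = 1/36 / 5/36 = 1/5
P(W=3 | obs) = 1/12 / 5/36 = 3/5
P(W=4 | obs) = 1/36 / 5/36 = 1/5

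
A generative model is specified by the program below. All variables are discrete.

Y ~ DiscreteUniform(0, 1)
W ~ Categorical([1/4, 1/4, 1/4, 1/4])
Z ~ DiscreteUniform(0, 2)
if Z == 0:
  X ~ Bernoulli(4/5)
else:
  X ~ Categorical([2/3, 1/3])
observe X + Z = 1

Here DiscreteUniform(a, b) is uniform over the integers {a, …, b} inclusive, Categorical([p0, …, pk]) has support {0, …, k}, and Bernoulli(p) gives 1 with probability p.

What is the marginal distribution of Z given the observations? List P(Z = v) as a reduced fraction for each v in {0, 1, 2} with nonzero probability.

Enumerate traces; 16 have nonzero weight after conditioning:
  (Y=0, W=0, Z=0, X=1) weight 1/30
  (Y=0, W=0, Z=1, X=0) weight 1/36
  (Y=0, W=1, Z=0, X=1) weight 1/30
  (Y=0, W=1, Z=1, X=0) weight 1/36
  (Y=0, W=2, Z=0, X=1) weight 1/30
  (Y=0, W=2, Z=1, X=0) weight 1/36
  (Y=0, W=3, Z=0, X=1) weight 1/30
  (Y=0, W=3, Z=1, X=0) weight 1/36
  … 8 more
Group by Z:
  weight(Z=0) = 4/15
  weight(Z=1) = 2/9
Total weight = 4/15 + 2/9 = 22/45
P(Z=0 | obs) = 4/15 / 22/45 = 6/11
P(Z=1 | obs) = 2/9 / 22/45 = 5/11

P(Z=0) = 6/11, P(Z=1) = 5/11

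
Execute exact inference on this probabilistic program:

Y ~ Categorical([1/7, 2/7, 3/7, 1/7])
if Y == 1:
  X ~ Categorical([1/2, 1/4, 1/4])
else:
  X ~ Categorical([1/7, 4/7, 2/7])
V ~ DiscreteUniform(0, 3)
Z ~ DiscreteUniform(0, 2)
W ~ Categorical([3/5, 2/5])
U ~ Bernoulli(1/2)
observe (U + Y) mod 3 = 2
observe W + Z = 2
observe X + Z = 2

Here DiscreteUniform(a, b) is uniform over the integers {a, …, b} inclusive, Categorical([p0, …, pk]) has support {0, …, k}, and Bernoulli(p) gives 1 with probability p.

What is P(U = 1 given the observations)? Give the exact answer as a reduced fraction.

P(U = 1 | obs) = 28/61

Enumerate traces; 16 have nonzero weight after conditioning:
  (Y=1, X=0, V=0, Z=2, W=0, U=1) weight 1/280
  (Y=1, X=0, V=1, Z=2, W=0, U=1) weight 1/280
  (Y=1, X=0, V=2, Z=2, W=0, U=1) weight 1/280
  (Y=1, X=0, V=3, Z=2, W=0, U=1) weight 1/280
  (Y=1, X=1, V=0, Z=1, W=1, U=1) weight 1/840
  (Y=1, X=1, V=1, Z=1, W=1, U=1) weight 1/840
  (Y=1, X=1, V=2, Z=1, W=1, U=1) weight 1/840
  (Y=1, X=1, V=3, Z=1, W=1, U=1) weight 1/840
  (Y=2, X=0, V=0, Z=2, W=0, U=0) weight 3/1960
  … 7 more
Group by U:
  weight(U=0) = 11/490
  weight(U=1) = 2/105
Total weight = 11/490 + 2/105 = 61/1470
P(U=0 | obs) = 11/490 / 61/1470 = 33/61
P(U=1 | obs) = 2/105 / 61/1470 = 28/61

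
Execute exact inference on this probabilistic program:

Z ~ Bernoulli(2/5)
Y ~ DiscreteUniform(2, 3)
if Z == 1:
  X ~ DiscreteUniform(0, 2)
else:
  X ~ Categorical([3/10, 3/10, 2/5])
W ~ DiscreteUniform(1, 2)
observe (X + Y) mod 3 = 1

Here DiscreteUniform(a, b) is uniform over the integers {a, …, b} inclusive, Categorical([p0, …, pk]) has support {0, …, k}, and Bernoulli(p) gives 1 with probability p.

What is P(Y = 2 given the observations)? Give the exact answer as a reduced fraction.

P(Y = 2 | obs) = 56/103

Enumerate traces; 8 have nonzero weight after conditioning:
  (Z=0, Y=2, X=2, W=1) weight 3/50
  (Z=0, Y=2, X=2, W=2) weight 3/50
  (Z=0, Y=3, X=1, W=1) weight 9/200
  (Z=0, Y=3, X=1, W=2) weight 9/200
  (Z=1, Y=2, X=2, W=1) weight 1/30
  (Z=1, Y=2, X=2, W=2) weight 1/30
  (Z=1, Y=3, X=1, W=1) weight 1/30
  (Z=1, Y=3, X=1, W=2) weight 1/30
Group by Y:
  weight(Y=2) = 14/75
  weight(Y=3) = 47/300
Total weight = 14/75 + 47/300 = 103/300
P(Y=2 | obs) = 14/75 / 103/300 = 56/103
P(Y=3 | obs) = 47/300 / 103/300 = 47/103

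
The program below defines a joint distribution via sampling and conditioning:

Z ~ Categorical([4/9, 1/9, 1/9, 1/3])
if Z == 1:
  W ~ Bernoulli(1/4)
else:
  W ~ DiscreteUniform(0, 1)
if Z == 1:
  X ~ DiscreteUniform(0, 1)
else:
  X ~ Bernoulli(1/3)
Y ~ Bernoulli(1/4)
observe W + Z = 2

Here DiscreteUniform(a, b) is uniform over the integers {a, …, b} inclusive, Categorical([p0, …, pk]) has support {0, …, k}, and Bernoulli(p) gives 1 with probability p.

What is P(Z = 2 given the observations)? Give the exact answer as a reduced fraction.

Enumerate traces; 8 have nonzero weight after conditioning:
  (Z=1, W=1, X=0, Y=0) weight 1/96
  (Z=1, W=1, X=0, Y=1) weight 1/288
  (Z=1, W=1, X=1, Y=0) weight 1/96
  (Z=1, W=1, X=1, Y=1) weight 1/288
  (Z=2, W=0, X=0, Y=0) weight 1/36
  (Z=2, W=0, X=0, Y=1) weight 1/108
  (Z=2, W=0, X=1, Y=0) weight 1/72
  (Z=2, W=0, X=1, Y=1) weight 1/216
Group by Z:
  weight(Z=1) = 1/36
  weight(Z=2) = 1/18
Total weight = 1/36 + 1/18 = 1/12
P(Z=1 | obs) = 1/36 / 1/12 = 1/3
P(Z=2 | obs) = 1/18 / 1/12 = 2/3

P(Z = 2 | obs) = 2/3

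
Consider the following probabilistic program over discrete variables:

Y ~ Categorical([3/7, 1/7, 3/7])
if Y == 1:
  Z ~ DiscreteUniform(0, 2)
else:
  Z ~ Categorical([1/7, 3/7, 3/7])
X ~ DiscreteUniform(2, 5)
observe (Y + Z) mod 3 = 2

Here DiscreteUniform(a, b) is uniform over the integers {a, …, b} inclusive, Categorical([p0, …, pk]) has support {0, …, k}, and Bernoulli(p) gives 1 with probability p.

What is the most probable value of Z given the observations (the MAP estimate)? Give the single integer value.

Enumerate traces; 12 have nonzero weight after conditioning:
  (Y=0, Z=2, X=2) weight 9/196
  (Y=0, Z=2, X=3) weight 9/196
  (Y=0, Z=2, X=4) weight 9/196
  (Y=0, Z=2, X=5) weight 9/196
  (Y=1, Z=1, X=2) weight 1/84
  (Y=1, Z=1, X=3) weight 1/84
  (Y=1, Z=1, X=4) weight 1/84
  (Y=1, Z=1, X=5) weight 1/84
  (Y=2, Z=0, X=2) weight 3/196
  … 3 more
Group by Z:
  weight(Z=0) = 3/49
  weight(Z=1) = 1/21
  weight(Z=2) = 9/49
Total weight = 3/49 + 1/21 + 9/49 = 43/147
P(Z=0 | obs) = 3/49 / 43/147 = 9/43
P(Z=1 | obs) = 1/21 / 43/147 = 7/43
P(Z=2 | obs) = 9/49 / 43/147 = 27/43
argmax = 2

argmax_v P(Z = v | obs) = 2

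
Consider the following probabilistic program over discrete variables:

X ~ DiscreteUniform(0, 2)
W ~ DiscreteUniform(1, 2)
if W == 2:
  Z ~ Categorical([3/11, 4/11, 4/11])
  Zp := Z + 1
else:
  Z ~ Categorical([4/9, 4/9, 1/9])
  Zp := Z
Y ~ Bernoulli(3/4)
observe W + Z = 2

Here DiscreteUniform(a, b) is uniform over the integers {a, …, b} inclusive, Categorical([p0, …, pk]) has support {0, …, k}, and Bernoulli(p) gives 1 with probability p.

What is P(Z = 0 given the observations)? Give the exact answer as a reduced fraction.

P(Z = 0 | obs) = 27/71

Enumerate traces; 12 have nonzero weight after conditioning:
  (X=0, W=1, Z=1, Y=0) weight 1/54
  (X=0, W=1, Z=1, Y=1) weight 1/18
  (X=0, W=2, Z=0, Y=0) weight 1/88
  (X=0, W=2, Z=0, Y=1) weight 3/88
  (X=1, W=1, Z=1, Y=0) weight 1/54
  (X=1, W=1, Z=1, Y=1) weight 1/18
  (X=1, W=2, Z=0, Y=0) weight 1/88
  (X=1, W=2, Z=0, Y=1) weight 3/88
  … 4 more
Group by Z:
  weight(Z=0) = 3/22
  weight(Z=1) = 2/9
Total weight = 3/22 + 2/9 = 71/198
P(Z=0 | obs) = 3/22 / 71/198 = 27/71
P(Z=1 | obs) = 2/9 / 71/198 = 44/71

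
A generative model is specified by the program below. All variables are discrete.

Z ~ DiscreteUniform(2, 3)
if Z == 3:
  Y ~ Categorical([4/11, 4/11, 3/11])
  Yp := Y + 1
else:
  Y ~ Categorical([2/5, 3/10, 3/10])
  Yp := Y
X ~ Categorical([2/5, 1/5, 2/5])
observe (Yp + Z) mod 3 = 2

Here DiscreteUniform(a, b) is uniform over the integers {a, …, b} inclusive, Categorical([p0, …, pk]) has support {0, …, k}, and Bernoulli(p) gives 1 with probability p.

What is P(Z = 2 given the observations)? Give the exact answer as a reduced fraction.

P(Z = 2 | obs) = 11/21

Enumerate traces; 6 have nonzero weight after conditioning:
  (Z=2, Y=0, X=0) weight 2/25
  (Z=2, Y=0, X=1) weight 1/25
  (Z=2, Y=0, X=2) weight 2/25
  (Z=3, Y=1, X=0) weight 4/55
  (Z=3, Y=1, X=1) weight 2/55
  (Z=3, Y=1, X=2) weight 4/55
Group by Z:
  weight(Z=2) = 1/5
  weight(Z=3) = 2/11
Total weight = 1/5 + 2/11 = 21/55
P(Z=2 | obs) = 1/5 / 21/55 = 11/21
P(Z=3 | obs) = 2/11 / 21/55 = 10/21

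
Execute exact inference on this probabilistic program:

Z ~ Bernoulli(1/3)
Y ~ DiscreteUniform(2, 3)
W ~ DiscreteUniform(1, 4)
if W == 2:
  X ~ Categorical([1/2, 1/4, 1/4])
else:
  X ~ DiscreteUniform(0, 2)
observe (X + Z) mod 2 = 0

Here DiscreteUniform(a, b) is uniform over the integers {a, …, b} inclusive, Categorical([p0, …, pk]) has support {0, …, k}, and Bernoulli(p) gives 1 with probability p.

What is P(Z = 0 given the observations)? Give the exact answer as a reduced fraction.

Enumerate traces; 24 have nonzero weight after conditioning:
  (Z=0, Y=2, W=1, X=0) weight 1/36
  (Z=0, Y=2, W=1, X=2) weight 1/36
  (Z=0, Y=2, W=2, X=0) weight 1/24
  (Z=0, Y=2, W=2, X=2) weight 1/48
  (Z=0, Y=2, W=3, X=0) weight 1/36
  (Z=0, Y=2, W=3, X=2) weight 1/36
  (Z=0, Y=2, W=4, X=0) weight 1/36
  (Z=0, Y=2, W=4, X=2) weight 1/36
  (Z=1, Y=2, W=1, X=1) weight 1/72
  … 15 more
Group by Z:
  weight(Z=0) = 11/24
  weight(Z=1) = 5/48
Total weight = 11/24 + 5/48 = 9/16
P(Z=0 | obs) = 11/24 / 9/16 = 22/27
P(Z=1 | obs) = 5/48 / 9/16 = 5/27

P(Z = 0 | obs) = 22/27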